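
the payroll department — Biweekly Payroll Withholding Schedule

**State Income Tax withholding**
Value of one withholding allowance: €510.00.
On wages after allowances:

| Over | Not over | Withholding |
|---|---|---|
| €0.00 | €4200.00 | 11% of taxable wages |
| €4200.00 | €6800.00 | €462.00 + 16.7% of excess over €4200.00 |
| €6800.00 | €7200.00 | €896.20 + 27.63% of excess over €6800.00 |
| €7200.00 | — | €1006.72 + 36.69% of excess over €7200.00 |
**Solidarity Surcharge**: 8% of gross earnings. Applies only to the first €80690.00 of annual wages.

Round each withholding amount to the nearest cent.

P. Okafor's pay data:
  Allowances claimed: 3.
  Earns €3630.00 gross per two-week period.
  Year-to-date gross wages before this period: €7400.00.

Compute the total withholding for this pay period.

State Income Tax: taxable = €3630.00 − 3×€510.00 = €2100.00
  11% × €2100.00 = €231.00
Solidarity Surcharge: 8% × €3630.00 = €290.40
Total: €231.00 + €290.40 = €521.40

€521.40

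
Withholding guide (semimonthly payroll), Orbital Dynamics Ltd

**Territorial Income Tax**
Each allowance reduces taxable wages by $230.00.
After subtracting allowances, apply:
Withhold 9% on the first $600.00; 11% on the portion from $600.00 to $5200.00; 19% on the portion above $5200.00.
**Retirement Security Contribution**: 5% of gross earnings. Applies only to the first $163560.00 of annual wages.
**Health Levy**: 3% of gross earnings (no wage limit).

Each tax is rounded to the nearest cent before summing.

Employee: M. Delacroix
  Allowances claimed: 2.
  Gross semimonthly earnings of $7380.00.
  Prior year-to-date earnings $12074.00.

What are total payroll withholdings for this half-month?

Territorial Income Tax: taxable = $7380.00 − 2×$230.00 = $6920.00
  $560.00 + 19% × ($6920.00 − $5200.00) = $560.00 + 19% × $1720.00 = $886.80
Retirement Security Contribution: 5% × $7380.00 = $369.00
Health Levy: 3% × $7380.00 = $221.40
Total: $886.80 + $369.00 + $221.40 = $1477.20

$1477.20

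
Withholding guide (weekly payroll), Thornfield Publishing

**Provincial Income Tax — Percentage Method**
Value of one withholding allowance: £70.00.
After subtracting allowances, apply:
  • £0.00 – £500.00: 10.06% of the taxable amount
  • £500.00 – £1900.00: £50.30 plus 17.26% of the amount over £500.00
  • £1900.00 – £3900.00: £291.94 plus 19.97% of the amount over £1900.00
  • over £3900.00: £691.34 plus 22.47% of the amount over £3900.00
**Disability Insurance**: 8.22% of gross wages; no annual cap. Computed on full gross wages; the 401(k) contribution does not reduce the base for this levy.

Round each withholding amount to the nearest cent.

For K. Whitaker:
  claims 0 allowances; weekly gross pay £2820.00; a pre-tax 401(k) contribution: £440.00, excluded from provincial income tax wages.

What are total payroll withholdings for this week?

Provincial Income Tax: taxable = £2820.00 − £440.00 = £2380.00
  £291.94 + 19.97% × (£2380.00 − £1900.00) = £291.94 + 19.97% × £480.00 = £387.80
Disability Insurance: 8.22% × £2820.00 = £231.80
Total: £387.80 + £231.80 = £619.60

£619.60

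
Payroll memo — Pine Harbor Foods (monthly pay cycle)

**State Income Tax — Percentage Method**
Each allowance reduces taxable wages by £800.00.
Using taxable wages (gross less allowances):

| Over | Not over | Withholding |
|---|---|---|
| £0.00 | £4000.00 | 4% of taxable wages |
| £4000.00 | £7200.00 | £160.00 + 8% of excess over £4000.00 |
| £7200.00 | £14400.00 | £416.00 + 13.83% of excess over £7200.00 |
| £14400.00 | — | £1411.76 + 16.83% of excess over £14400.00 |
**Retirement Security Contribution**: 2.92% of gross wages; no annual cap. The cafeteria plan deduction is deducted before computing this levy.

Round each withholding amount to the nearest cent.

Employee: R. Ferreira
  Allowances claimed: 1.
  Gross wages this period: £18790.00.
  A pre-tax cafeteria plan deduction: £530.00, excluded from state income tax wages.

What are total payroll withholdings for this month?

State Income Tax: taxable = £18790.00 − £530.00 − 1×£800.00 = £17460.00
  £1411.76 + 16.83% × (£17460.00 − £14400.00) = £1411.76 + 16.83% × £3060.00 = £1926.76
Retirement Security Contribution: 2.92% × £18260.00 = £533.19
Total: £1926.76 + £533.19 = £2459.95

£2459.95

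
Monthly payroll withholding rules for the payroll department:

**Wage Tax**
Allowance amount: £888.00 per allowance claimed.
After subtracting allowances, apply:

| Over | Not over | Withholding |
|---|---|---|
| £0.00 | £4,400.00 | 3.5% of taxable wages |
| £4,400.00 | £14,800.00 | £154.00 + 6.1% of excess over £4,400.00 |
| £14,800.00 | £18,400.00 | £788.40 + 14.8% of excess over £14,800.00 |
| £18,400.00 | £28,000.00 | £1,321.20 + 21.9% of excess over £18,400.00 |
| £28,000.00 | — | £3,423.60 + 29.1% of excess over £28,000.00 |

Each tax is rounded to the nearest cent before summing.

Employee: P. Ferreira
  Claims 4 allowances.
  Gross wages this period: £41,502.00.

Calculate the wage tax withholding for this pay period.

£6,319.05

Wage Tax: taxable = £41,502.00 − 4×£888.00 = £37,950.00
  £3,423.60 + 29.1% × (£37,950.00 − £28,000.00) = £3,423.60 + 29.1% × £9,950.00 = £6,319.05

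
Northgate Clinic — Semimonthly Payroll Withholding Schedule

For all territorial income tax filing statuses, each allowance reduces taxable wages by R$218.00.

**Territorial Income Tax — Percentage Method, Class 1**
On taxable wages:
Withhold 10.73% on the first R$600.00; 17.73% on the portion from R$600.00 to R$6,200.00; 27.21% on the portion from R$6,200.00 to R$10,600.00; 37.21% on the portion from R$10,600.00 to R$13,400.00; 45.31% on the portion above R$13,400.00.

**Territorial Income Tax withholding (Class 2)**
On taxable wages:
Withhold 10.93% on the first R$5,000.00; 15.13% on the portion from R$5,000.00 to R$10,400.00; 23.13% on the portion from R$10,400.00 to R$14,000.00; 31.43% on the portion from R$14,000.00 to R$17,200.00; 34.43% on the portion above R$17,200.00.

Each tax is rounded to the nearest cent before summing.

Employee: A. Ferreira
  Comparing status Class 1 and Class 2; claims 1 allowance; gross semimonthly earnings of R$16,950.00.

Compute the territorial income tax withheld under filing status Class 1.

R$4,806.11

Territorial Income Tax (Class 1): taxable = R$16,950.00 − 1×R$218.00 = R$16,732.00
  R$3,296.38 + 45.31% × (R$16,732.00 − R$13,400.00) = R$3,296.38 + 45.31% × R$3,332.00 = R$4,806.11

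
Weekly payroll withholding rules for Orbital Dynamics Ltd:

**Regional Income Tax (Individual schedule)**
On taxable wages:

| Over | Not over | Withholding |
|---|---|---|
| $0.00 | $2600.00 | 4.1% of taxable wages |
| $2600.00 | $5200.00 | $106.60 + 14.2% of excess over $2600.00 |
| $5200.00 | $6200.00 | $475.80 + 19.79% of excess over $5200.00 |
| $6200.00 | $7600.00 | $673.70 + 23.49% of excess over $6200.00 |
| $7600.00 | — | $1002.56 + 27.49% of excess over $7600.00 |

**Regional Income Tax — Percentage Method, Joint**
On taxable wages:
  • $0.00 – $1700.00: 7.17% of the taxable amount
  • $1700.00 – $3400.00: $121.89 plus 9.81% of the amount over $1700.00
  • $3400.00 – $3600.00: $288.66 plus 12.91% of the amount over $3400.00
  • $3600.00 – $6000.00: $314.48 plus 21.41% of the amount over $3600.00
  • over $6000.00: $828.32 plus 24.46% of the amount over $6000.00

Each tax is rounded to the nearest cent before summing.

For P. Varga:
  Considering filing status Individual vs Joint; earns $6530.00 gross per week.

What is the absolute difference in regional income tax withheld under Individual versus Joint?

$206.74

Regional Income Tax (Individual): taxable = $6530.00
  $673.70 + 23.49% × ($6530.00 − $6200.00) = $673.70 + 23.49% × $330.00 = $751.22
Regional Income Tax (Joint): taxable = $6530.00
  $828.32 + 24.46% × ($6530.00 − $6000.00) = $828.32 + 24.46% × $530.00 = $957.96
Difference: |$751.22 − $957.96| = $206.74 (higher under Joint)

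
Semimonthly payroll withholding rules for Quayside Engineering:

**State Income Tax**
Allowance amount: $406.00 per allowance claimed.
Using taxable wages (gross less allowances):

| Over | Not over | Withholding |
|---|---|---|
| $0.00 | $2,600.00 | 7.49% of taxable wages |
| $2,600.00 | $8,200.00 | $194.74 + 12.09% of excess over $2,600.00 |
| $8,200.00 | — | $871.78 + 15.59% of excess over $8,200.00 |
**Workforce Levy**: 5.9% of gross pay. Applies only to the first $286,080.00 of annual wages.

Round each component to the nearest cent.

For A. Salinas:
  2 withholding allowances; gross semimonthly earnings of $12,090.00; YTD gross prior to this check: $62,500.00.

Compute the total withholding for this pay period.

State Income Tax: taxable = $12,090.00 − 2×$406.00 = $11,278.00
  $871.78 + 15.59% × ($11,278.00 − $8,200.00) = $871.78 + 15.59% × $3,078.00 = $1,351.64
Workforce Levy: 5.9% × $12,090.00 = $713.31
Total: $1,351.64 + $713.31 = $2,064.95

$2,064.95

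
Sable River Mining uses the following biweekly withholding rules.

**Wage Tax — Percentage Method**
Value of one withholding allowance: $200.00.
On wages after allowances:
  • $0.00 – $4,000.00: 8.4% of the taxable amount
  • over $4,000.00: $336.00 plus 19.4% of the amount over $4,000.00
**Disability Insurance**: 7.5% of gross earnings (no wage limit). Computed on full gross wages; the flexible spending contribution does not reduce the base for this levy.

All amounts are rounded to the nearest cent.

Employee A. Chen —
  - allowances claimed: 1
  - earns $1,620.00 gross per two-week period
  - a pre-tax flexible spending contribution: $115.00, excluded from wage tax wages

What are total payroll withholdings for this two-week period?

Wage Tax: taxable = $1,620.00 − $115.00 − 1×$200.00 = $1,305.00
  8.4% × $1,305.00 = $109.62
Disability Insurance: 7.5% × $1,620.00 = $121.50
Total: $109.62 + $121.50 = $231.12

$231.12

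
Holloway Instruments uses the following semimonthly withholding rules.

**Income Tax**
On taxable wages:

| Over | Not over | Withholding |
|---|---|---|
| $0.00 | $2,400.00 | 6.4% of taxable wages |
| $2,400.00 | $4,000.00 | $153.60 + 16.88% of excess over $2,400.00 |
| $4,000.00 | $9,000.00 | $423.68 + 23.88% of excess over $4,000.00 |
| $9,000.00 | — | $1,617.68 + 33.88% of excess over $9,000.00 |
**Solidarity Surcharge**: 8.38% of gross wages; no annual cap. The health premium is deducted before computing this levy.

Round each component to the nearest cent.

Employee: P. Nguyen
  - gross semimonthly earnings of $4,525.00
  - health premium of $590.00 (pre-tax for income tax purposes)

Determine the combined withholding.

$742.46

Income Tax: taxable = $4,525.00 − $590.00 = $3,935.00
  $153.60 + 16.88% × ($3,935.00 − $2,400.00) = $153.60 + 16.88% × $1,535.00 = $412.71
Solidarity Surcharge: 8.38% × $3,935.00 = $329.75
Total: $412.71 + $329.75 = $742.46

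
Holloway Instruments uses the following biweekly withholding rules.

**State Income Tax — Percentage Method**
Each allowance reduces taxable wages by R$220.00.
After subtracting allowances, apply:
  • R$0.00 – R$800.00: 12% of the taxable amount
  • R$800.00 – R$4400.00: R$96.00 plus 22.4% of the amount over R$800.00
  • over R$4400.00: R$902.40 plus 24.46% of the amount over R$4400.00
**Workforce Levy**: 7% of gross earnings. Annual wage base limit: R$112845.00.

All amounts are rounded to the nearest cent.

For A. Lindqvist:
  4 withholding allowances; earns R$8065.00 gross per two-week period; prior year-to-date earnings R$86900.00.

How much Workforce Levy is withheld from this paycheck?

R$564.55

Workforce Levy: 7% × R$8065.00 = R$564.55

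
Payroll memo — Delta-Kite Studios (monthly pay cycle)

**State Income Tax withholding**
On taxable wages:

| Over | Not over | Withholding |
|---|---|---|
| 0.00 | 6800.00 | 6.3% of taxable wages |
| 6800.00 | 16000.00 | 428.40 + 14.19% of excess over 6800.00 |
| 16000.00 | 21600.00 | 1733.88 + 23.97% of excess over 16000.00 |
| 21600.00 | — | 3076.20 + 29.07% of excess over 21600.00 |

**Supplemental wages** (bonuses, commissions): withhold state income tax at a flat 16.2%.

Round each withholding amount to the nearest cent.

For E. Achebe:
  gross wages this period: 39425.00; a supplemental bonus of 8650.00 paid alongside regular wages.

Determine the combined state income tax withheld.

State Income Tax: taxable = 39425.00
  3076.20 + 29.07% × (39425.00 − 21600.00) = 3076.20 + 29.07% × 17825.00 = 8257.93
Supplemental (16.2% flat on bonus): 16.2% × 8650.00 = 1401.30
Total state income tax: 8257.93 + 1401.30 = 9659.23

9659.23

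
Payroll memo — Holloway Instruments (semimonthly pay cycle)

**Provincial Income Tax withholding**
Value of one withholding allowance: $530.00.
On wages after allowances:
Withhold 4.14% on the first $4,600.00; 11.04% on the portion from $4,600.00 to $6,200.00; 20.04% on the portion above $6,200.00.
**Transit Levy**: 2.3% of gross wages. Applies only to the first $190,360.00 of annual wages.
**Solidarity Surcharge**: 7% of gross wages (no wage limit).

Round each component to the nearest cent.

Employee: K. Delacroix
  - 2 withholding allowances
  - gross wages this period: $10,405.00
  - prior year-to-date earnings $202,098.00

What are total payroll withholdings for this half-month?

Provincial Income Tax: taxable = $10,405.00 − 2×$530.00 = $9,345.00
  $367.08 + 20.04% × ($9,345.00 − $6,200.00) = $367.08 + 20.04% × $3,145.00 = $997.34
Transit Levy: YTD $202,098.00 ≥ cap $190,360.00 → $0.00
Solidarity Surcharge: 7% × $10,405.00 = $728.35
Total: $997.34 + $0.00 + $728.35 = $1,725.69

$1,725.69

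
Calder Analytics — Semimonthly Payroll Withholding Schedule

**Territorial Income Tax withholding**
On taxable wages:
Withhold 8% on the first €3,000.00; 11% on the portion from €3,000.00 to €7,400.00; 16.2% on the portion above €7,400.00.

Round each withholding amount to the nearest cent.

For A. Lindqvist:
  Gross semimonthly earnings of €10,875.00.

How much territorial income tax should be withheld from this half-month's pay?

Territorial Income Tax: taxable = €10,875.00
  €724.00 + 16.2% × (€10,875.00 − €7,400.00) = €724.00 + 16.2% × €3,475.00 = €1,286.95

€1,286.95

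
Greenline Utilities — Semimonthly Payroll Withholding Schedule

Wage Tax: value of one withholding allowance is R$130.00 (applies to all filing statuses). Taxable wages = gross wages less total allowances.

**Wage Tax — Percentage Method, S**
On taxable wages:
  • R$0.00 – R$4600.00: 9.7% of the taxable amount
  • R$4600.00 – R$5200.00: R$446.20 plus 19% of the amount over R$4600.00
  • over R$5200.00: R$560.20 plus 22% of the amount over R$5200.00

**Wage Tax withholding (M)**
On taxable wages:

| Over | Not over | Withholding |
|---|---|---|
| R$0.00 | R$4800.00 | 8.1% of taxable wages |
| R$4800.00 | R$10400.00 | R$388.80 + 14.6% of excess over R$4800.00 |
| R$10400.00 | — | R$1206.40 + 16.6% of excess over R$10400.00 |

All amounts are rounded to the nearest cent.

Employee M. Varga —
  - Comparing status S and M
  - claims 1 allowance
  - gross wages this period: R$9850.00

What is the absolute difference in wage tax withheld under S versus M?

Wage Tax (S): taxable = R$9850.00 − 1×R$130.00 = R$9720.00
  R$560.20 + 22% × (R$9720.00 − R$5200.00) = R$560.20 + 22% × R$4520.00 = R$1554.60
Wage Tax (M): taxable = R$9850.00 − 1×R$130.00 = R$9720.00
  R$388.80 + 14.6% × (R$9720.00 − R$4800.00) = R$388.80 + 14.6% × R$4920.00 = R$1107.12
Difference: |R$1554.60 − R$1107.12| = R$447.48 (higher under S)

R$447.48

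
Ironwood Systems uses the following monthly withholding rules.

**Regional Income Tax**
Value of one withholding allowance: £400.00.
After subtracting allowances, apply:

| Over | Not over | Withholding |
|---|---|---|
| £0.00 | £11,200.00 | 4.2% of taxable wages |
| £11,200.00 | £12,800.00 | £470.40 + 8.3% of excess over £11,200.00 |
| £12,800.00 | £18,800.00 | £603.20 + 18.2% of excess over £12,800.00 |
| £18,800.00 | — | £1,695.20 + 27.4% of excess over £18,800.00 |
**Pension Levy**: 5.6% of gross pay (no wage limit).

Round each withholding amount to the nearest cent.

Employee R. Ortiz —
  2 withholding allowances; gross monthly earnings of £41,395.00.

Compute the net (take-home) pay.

Regional Income Tax: taxable = £41,395.00 − 2×£400.00 = £40,595.00
  £1,695.20 + 27.4% × (£40,595.00 − £18,800.00) = £1,695.20 + 27.4% × £21,795.00 = £7,667.03
Pension Levy: 5.6% × £41,395.00 = £2,318.12
Total withheld: £7,667.03 + £2,318.12 = £9,985.15
Net pay: £41,395.00 − £9,985.15 = £31,409.85

£31,409.85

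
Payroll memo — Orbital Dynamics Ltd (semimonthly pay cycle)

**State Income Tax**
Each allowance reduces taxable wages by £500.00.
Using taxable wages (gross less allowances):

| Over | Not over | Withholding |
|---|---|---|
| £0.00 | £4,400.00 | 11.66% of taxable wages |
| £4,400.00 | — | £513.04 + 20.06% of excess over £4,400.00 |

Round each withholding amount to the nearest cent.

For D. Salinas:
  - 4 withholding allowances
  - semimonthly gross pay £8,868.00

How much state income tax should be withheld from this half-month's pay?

State Income Tax: taxable = £8,868.00 − 4×£500.00 = £6,868.00
  £513.04 + 20.06% × (£6,868.00 − £4,400.00) = £513.04 + 20.06% × £2,468.00 = £1,008.12

£1,008.12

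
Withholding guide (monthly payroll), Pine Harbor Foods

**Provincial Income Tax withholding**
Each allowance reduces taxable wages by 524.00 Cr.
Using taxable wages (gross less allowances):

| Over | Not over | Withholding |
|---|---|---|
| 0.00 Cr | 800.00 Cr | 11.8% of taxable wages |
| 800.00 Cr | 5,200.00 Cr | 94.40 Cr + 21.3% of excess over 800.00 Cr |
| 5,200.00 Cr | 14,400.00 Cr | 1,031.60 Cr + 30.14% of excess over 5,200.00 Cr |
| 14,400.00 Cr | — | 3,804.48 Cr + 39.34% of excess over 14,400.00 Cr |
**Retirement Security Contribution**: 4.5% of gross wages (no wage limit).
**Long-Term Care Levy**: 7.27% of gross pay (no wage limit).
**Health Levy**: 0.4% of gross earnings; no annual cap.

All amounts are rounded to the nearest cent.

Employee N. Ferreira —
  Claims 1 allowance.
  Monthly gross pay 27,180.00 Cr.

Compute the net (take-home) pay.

15,246.20 Cr

Provincial Income Tax: taxable = 27,180.00 Cr − 1×524.00 Cr = 26,656.00 Cr
  3,804.48 Cr + 39.34% × (26,656.00 Cr − 14,400.00 Cr) = 3,804.48 Cr + 39.34% × 12,256.00 Cr = 8,625.99 Cr
Retirement Security Contribution: 4.5% × 27,180.00 Cr = 1,223.10 Cr
Long-Term Care Levy: 7.27% × 27,180.00 Cr = 1,975.99 Cr
Health Levy: 0.4% × 27,180.00 Cr = 108.72 Cr
Total withheld: 8,625.99 Cr + 1,223.10 Cr + 1,975.99 Cr + 108.72 Cr = 11,933.80 Cr
Net pay: 27,180.00 Cr − 11,933.80 Cr = 15,246.20 Cr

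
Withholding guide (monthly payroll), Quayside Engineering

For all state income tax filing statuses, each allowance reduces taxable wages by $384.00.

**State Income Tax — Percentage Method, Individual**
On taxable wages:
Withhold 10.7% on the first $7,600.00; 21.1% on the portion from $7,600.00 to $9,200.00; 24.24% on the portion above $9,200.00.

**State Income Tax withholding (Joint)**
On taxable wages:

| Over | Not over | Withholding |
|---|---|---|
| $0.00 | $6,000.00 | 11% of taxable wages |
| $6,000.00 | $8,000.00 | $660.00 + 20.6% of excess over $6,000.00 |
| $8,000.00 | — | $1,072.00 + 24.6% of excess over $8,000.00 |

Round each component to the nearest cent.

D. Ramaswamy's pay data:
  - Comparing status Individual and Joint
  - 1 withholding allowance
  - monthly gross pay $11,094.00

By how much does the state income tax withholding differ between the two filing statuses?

State Income Tax (Individual): taxable = $11,094.00 − 1×$384.00 = $10,710.00
  $1,150.80 + 24.24% × ($10,710.00 − $9,200.00) = $1,150.80 + 24.24% × $1,510.00 = $1,516.82
State Income Tax (Joint): taxable = $11,094.00 − 1×$384.00 = $10,710.00
  $1,072.00 + 24.6% × ($10,710.00 − $8,000.00) = $1,072.00 + 24.6% × $2,710.00 = $1,738.66
Difference: |$1,516.82 − $1,738.66| = $221.84 (higher under Joint)

$221.84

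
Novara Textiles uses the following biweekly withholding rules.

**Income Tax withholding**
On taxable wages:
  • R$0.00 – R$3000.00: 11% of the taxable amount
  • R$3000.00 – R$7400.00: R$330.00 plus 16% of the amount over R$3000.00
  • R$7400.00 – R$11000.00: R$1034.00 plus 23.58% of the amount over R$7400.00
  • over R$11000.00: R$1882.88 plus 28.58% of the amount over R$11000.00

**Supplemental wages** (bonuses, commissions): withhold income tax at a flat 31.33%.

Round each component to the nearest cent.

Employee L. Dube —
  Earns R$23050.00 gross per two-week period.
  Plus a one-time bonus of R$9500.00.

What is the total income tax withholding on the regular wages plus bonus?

Income Tax: taxable = R$23050.00
  R$1882.88 + 28.58% × (R$23050.00 − R$11000.00) = R$1882.88 + 28.58% × R$12050.00 = R$5326.77
Supplemental (31.33% flat on bonus): 31.33% × R$9500.00 = R$2976.35
Total income tax: R$5326.77 + R$2976.35 = R$8303.12

R$8303.12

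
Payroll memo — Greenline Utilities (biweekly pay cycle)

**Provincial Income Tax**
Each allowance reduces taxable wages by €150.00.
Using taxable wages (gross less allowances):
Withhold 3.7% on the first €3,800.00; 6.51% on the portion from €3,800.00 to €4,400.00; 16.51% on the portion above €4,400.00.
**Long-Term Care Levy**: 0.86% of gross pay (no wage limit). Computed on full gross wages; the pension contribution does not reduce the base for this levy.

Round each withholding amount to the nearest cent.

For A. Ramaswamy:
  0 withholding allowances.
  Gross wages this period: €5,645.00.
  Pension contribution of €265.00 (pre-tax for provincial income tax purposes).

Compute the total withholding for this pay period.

Provincial Income Tax: taxable = €5,645.00 − €265.00 = €5,380.00
  €179.66 + 16.51% × (€5,380.00 − €4,400.00) = €179.66 + 16.51% × €980.00 = €341.46
Long-Term Care Levy: 0.86% × €5,645.00 = €48.55
Total: €341.46 + €48.55 = €390.01

€390.01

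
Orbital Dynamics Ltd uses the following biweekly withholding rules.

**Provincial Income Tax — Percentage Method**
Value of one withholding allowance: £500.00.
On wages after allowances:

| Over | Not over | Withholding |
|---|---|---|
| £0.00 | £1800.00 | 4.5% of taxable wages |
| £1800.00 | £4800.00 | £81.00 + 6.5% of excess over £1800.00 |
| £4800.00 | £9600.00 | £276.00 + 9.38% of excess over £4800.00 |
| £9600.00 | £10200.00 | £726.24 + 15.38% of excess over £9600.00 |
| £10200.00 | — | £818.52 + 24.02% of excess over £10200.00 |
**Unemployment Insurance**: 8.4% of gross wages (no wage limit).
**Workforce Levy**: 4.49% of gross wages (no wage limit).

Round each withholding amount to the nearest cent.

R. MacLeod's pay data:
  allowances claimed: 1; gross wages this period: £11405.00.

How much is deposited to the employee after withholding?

£8947.04

Provincial Income Tax: taxable = £11405.00 − 1×£500.00 = £10905.00
  £818.52 + 24.02% × (£10905.00 − £10200.00) = £818.52 + 24.02% × £705.00 = £987.86
Unemployment Insurance: 8.4% × £11405.00 = £958.02
Workforce Levy: 4.49% × £11405.00 = £512.08
Total withheld: £987.86 + £958.02 + £512.08 = £2457.96
Net pay: £11405.00 − £2457.96 = £8947.04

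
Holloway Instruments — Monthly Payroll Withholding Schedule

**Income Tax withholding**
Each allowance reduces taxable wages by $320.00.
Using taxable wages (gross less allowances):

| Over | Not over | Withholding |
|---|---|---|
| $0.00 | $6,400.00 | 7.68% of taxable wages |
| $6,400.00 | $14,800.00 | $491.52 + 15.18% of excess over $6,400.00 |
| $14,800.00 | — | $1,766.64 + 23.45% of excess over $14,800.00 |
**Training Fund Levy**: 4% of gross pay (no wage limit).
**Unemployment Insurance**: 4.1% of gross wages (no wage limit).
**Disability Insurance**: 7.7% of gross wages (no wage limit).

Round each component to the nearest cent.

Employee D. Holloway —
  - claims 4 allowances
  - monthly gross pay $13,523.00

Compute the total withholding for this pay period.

Income Tax: taxable = $13,523.00 − 4×$320.00 = $12,243.00
  $491.52 + 15.18% × ($12,243.00 − $6,400.00) = $491.52 + 15.18% × $5,843.00 = $1,378.49
Training Fund Levy: 4% × $13,523.00 = $540.92
Unemployment Insurance: 4.1% × $13,523.00 = $554.44
Disability Insurance: 7.7% × $13,523.00 = $1,041.27
Total: $1,378.49 + $540.92 + $554.44 + $1,041.27 = $3,515.12

$3,515.12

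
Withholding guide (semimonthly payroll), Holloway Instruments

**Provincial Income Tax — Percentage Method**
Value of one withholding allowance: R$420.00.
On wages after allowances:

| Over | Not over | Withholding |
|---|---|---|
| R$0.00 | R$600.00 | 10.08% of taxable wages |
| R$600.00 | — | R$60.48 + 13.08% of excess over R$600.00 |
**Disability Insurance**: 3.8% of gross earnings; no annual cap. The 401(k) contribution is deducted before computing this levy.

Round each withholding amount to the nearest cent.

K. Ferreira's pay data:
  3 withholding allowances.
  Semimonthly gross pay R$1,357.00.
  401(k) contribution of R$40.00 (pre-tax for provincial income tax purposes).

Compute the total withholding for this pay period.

Provincial Income Tax: taxable = R$1,357.00 − R$40.00 − 3×R$420.00 = R$57.00
  10.08% × R$57.00 = R$5.75
Disability Insurance: 3.8% × R$1,317.00 = R$50.05
Total: R$5.75 + R$50.05 = R$55.80

R$55.80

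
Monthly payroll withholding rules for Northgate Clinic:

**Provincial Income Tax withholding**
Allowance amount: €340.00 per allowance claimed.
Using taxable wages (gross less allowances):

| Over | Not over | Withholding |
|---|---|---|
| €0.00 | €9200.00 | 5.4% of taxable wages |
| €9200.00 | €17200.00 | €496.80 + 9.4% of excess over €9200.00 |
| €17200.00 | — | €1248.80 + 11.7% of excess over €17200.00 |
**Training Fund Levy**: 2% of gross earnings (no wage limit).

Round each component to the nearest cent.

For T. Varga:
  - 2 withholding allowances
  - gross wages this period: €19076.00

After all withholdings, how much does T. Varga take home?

Provincial Income Tax: taxable = €19076.00 − 2×€340.00 = €18396.00
  €1248.80 + 11.7% × (€18396.00 − €17200.00) = €1248.80 + 11.7% × €1196.00 = €1388.73
Training Fund Levy: 2% × €19076.00 = €381.52
Total withheld: €1388.73 + €381.52 = €1770.25
Net pay: €19076.00 − €1770.25 = €17305.75

€17305.75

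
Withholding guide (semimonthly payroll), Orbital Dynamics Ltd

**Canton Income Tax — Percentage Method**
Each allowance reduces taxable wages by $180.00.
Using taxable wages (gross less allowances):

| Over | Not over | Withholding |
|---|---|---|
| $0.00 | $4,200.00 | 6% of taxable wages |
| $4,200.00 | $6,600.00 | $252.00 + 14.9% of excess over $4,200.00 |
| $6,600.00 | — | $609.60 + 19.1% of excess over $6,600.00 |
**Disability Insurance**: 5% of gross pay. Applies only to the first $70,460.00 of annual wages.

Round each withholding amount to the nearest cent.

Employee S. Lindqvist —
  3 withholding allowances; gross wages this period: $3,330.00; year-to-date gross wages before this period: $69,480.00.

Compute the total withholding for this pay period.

Canton Income Tax: taxable = $3,330.00 − 3×$180.00 = $2,790.00
  6% × $2,790.00 = $167.40
Disability Insurance: cap $70,460.00 − YTD $69,480.00 = $980.00 subject; 5% × $980.00 = $49.00
Total: $167.40 + $49.00 = $216.40

$216.40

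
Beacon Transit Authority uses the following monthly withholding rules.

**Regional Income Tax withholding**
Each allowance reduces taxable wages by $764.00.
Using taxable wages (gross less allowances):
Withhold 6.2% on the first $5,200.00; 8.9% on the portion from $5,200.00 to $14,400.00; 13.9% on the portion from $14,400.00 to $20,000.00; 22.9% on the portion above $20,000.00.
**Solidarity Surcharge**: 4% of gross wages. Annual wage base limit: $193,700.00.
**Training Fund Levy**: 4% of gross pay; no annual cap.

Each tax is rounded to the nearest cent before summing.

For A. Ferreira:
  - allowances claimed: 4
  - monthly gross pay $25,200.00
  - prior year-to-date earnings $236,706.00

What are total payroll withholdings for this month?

$3,418.58

Regional Income Tax: taxable = $25,200.00 − 4×$764.00 = $22,144.00
  $1,919.60 + 22.9% × ($22,144.00 − $20,000.00) = $1,919.60 + 22.9% × $2,144.00 = $2,410.58
Solidarity Surcharge: YTD $236,706.00 ≥ cap $193,700.00 → $0.00
Training Fund Levy: 4% × $25,200.00 = $1,008.00
Total: $2,410.58 + $0.00 + $1,008.00 = $3,418.58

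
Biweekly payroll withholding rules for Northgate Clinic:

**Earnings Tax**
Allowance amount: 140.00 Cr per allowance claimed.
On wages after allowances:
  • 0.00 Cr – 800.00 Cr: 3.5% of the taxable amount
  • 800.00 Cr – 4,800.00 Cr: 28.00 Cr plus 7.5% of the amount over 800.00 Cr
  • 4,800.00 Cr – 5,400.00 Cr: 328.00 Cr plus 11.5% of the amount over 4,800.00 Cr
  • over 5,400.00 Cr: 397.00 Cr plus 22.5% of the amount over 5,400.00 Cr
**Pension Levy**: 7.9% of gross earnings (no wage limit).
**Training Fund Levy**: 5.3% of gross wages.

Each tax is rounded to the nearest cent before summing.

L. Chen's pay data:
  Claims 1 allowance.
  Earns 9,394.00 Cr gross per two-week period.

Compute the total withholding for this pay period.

2,504.16 Cr

Earnings Tax: taxable = 9,394.00 Cr − 1×140.00 Cr = 9,254.00 Cr
  397.00 Cr + 22.5% × (9,254.00 Cr − 5,400.00 Cr) = 397.00 Cr + 22.5% × 3,854.00 Cr = 1,264.15 Cr
Pension Levy: 7.9% × 9,394.00 Cr = 742.13 Cr
Training Fund Levy: 5.3% × 9,394.00 Cr = 497.88 Cr
Total: 1,264.15 Cr + 742.13 Cr + 497.88 Cr = 2,504.16 Cr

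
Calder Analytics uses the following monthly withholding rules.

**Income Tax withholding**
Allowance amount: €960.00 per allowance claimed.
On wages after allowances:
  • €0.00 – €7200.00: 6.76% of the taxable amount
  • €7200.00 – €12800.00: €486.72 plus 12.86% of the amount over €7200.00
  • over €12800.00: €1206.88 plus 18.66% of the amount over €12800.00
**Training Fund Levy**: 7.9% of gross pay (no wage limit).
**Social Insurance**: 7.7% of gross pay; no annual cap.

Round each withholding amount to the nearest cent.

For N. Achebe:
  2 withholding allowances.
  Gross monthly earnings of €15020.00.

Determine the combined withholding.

€3605.98

Income Tax: taxable = €15020.00 − 2×€960.00 = €13100.00
  €1206.88 + 18.66% × (€13100.00 − €12800.00) = €1206.88 + 18.66% × €300.00 = €1262.86
Training Fund Levy: 7.9% × €15020.00 = €1186.58
Social Insurance: 7.7% × €15020.00 = €1156.54
Total: €1262.86 + €1186.58 + €1156.54 = €3605.98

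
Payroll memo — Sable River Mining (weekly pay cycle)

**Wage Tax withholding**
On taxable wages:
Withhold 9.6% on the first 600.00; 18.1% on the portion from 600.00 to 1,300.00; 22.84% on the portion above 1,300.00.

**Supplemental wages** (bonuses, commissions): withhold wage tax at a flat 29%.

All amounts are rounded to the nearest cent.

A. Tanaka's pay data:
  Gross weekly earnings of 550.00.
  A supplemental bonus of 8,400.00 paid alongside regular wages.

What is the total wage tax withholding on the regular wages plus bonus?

Wage Tax: taxable = 550.00
  9.6% × 550.00 = 52.80
Supplemental (29% flat on bonus): 29% × 8,400.00 = 2,436.00
Total wage tax: 52.80 + 2,436.00 = 2,488.80

2,488.80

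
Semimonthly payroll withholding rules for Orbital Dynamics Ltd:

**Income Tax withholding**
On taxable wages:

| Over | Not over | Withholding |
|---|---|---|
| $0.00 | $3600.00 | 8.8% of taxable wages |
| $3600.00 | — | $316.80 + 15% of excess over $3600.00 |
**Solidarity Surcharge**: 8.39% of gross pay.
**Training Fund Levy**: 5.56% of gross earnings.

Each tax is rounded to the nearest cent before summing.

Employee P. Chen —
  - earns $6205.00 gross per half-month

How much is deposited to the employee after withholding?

$4631.85

Income Tax: taxable = $6205.00
  $316.80 + 15% × ($6205.00 − $3600.00) = $316.80 + 15% × $2605.00 = $707.55
Solidarity Surcharge: 8.39% × $6205.00 = $520.60
Training Fund Levy: 5.56% × $6205.00 = $345.00
Total withheld: $707.55 + $520.60 + $345.00 = $1573.15
Net pay: $6205.00 − $1573.15 = $4631.85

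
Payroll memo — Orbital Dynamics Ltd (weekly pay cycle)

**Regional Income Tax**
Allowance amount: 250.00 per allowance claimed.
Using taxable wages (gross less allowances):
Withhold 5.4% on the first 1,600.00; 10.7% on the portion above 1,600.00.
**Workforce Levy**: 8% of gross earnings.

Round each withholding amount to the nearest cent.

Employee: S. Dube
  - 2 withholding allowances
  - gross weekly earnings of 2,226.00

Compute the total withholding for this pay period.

277.96

Regional Income Tax: taxable = 2,226.00 − 2×250.00 = 1,726.00
  86.40 + 10.7% × (1,726.00 − 1,600.00) = 86.40 + 10.7% × 126.00 = 99.88
Workforce Levy: 8% × 2,226.00 = 178.08
Total: 99.88 + 178.08 = 277.96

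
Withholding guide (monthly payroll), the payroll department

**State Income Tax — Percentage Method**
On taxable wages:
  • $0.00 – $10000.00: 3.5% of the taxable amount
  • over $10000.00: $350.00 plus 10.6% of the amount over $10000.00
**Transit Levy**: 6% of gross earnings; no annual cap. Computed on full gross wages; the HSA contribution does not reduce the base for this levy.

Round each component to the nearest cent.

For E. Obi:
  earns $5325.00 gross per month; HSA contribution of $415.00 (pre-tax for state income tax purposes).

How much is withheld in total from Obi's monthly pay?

State Income Tax: taxable = $5325.00 − $415.00 = $4910.00
  3.5% × $4910.00 = $171.85
Transit Levy: 6% × $5325.00 = $319.50
Total: $171.85 + $319.50 = $491.35

$491.35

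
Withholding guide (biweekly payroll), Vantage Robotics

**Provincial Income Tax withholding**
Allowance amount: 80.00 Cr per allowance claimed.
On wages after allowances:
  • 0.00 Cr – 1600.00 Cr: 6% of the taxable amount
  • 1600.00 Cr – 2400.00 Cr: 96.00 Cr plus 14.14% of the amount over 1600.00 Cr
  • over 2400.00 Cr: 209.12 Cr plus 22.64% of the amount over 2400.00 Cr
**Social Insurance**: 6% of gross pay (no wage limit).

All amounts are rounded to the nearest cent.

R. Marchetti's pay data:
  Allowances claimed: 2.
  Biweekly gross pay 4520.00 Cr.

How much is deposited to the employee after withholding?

3595.94 Cr

Provincial Income Tax: taxable = 4520.00 Cr − 2×80.00 Cr = 4360.00 Cr
  209.12 Cr + 22.64% × (4360.00 Cr − 2400.00 Cr) = 209.12 Cr + 22.64% × 1960.00 Cr = 652.86 Cr
Social Insurance: 6% × 4520.00 Cr = 271.20 Cr
Total withheld: 652.86 Cr + 271.20 Cr = 924.06 Cr
Net pay: 4520.00 Cr − 924.06 Cr = 3595.94 Cr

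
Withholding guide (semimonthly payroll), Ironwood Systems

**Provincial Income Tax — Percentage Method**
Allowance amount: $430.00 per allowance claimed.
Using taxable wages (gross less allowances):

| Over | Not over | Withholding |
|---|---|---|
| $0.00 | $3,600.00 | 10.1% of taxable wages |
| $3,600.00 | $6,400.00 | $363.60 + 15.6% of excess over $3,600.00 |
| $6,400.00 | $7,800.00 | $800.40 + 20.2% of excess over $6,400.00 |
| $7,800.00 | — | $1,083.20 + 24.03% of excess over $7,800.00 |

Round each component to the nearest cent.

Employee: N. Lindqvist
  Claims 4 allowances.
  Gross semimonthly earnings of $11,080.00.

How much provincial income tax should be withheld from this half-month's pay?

Provincial Income Tax: taxable = $11,080.00 − 4×$430.00 = $9,360.00
  $1,083.20 + 24.03% × ($9,360.00 − $7,800.00) = $1,083.20 + 24.03% × $1,560.00 = $1,458.07

$1,458.07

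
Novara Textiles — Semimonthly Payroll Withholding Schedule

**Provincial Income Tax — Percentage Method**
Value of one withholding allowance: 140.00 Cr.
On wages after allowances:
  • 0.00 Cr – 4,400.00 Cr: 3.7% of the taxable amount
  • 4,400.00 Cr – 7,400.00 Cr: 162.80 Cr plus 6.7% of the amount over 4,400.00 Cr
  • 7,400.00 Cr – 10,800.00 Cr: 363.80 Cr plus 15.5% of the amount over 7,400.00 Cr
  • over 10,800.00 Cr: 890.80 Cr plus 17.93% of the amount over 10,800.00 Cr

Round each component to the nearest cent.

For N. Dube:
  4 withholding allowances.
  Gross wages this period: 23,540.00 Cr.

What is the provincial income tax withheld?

3,074.67 Cr

Provincial Income Tax: taxable = 23,540.00 Cr − 4×140.00 Cr = 22,980.00 Cr
  890.80 Cr + 17.93% × (22,980.00 Cr − 10,800.00 Cr) = 890.80 Cr + 17.93% × 12,180.00 Cr = 3,074.67 Cr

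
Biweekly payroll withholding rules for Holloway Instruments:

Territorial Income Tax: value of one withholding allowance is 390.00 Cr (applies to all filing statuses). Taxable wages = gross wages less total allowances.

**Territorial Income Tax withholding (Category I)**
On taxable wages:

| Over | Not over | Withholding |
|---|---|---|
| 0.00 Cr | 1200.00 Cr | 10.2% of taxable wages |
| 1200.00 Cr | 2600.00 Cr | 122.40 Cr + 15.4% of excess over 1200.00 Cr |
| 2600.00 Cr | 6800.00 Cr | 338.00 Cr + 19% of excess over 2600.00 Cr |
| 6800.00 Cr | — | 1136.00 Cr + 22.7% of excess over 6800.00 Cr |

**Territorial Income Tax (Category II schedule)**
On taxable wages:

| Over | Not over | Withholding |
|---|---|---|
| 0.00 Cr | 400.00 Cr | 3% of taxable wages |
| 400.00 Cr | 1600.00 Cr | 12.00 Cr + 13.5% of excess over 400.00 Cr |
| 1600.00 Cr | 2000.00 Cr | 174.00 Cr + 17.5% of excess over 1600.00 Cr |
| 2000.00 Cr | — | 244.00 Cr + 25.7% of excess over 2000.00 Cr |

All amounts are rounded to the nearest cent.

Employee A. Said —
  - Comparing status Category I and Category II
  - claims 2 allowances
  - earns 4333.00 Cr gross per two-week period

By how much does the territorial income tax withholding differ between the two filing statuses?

Territorial Income Tax (Category I): taxable = 4333.00 Cr − 2×390.00 Cr = 3553.00 Cr
  338.00 Cr + 19% × (3553.00 Cr − 2600.00 Cr) = 338.00 Cr + 19% × 953.00 Cr = 519.07 Cr
Territorial Income Tax (Category II): taxable = 4333.00 Cr − 2×390.00 Cr = 3553.00 Cr
  244.00 Cr + 25.7% × (3553.00 Cr − 2000.00 Cr) = 244.00 Cr + 25.7% × 1553.00 Cr = 643.12 Cr
Difference: |519.07 Cr − 643.12 Cr| = 124.05 Cr (higher under Category II)

124.05 Cr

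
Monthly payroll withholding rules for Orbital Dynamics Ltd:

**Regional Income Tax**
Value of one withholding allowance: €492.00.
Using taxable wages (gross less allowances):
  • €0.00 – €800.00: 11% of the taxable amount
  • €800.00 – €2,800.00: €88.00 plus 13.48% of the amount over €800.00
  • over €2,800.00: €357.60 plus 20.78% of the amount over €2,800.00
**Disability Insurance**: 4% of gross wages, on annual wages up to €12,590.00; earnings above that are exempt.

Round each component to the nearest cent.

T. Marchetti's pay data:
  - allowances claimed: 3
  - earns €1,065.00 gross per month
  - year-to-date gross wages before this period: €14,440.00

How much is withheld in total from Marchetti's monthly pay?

Regional Income Tax: taxable = €1,065.00 − 3×€492.00 = €-411.00
  Taxable ≤ 0 → €0.00
Disability Insurance: YTD €14,440.00 ≥ cap €12,590.00 → €0.00
Total: €0.00 + €0.00 = €0.00

€0.00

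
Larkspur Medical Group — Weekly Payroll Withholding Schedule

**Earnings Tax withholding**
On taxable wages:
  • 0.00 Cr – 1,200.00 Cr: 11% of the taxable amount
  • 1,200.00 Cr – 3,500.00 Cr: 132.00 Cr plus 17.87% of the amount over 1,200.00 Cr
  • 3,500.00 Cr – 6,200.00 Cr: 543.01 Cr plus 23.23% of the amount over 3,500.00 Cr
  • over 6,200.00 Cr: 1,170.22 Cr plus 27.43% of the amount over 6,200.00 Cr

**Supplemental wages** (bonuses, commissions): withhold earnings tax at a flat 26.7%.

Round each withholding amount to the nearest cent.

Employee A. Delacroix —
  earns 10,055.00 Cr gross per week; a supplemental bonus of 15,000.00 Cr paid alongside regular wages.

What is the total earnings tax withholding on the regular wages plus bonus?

6,232.65 Cr

Earnings Tax: taxable = 10,055.00 Cr
  1,170.22 Cr + 27.43% × (10,055.00 Cr − 6,200.00 Cr) = 1,170.22 Cr + 27.43% × 3,855.00 Cr = 2,227.65 Cr
Supplemental (26.7% flat on bonus): 26.7% × 15,000.00 Cr = 4,005.00 Cr
Total earnings tax: 2,227.65 Cr + 4,005.00 Cr = 6,232.65 Cr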